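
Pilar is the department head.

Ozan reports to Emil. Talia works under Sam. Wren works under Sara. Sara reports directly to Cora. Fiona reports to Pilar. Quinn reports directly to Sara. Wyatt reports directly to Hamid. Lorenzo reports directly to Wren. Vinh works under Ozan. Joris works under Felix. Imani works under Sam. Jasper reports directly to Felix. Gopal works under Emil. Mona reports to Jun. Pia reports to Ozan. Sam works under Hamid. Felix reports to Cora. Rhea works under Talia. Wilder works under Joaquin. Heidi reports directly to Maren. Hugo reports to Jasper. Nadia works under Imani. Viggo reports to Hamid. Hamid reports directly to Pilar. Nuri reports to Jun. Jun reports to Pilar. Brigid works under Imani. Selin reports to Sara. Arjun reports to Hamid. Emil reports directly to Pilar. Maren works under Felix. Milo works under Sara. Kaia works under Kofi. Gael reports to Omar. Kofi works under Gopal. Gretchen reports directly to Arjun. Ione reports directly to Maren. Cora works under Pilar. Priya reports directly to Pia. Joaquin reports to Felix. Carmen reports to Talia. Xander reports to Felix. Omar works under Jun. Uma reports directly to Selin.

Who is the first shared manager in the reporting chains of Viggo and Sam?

Hamid

Viggo's chain of managers is Hamid, Pilar. Sam's chain of managers is Hamid, Pilar. The first manager that appears in both chains is Hamid.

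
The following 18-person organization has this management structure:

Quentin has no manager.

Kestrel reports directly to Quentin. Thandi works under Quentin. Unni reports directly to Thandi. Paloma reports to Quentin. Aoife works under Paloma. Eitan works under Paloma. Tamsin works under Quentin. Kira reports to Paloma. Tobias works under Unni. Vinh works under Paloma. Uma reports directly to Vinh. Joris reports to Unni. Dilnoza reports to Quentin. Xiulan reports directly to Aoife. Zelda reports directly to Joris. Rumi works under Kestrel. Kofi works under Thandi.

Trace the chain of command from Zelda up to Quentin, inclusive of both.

Zelda reports to Joris. Joris reports to Unni. Unni reports to Thandi. Thandi reports to Quentin. Quentin is at the top.

Zelda -> Joris -> Unni -> Thandi -> Quentin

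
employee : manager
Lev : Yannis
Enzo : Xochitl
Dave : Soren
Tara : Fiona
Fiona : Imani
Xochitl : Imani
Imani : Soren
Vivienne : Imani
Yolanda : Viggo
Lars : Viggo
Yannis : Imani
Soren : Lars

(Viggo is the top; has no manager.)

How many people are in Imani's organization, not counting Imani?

7

Imani directly manages Fiona, Xochitl, Yannis, Vivienne. Under Fiona: Tara (1). Under Xochitl: Enzo (1). Under Yannis: Lev (1). Vivienne has no reports. So Imani's organization is 4 direct reports plus everyone under them: 2 + 2 + 2 + 1 = 7.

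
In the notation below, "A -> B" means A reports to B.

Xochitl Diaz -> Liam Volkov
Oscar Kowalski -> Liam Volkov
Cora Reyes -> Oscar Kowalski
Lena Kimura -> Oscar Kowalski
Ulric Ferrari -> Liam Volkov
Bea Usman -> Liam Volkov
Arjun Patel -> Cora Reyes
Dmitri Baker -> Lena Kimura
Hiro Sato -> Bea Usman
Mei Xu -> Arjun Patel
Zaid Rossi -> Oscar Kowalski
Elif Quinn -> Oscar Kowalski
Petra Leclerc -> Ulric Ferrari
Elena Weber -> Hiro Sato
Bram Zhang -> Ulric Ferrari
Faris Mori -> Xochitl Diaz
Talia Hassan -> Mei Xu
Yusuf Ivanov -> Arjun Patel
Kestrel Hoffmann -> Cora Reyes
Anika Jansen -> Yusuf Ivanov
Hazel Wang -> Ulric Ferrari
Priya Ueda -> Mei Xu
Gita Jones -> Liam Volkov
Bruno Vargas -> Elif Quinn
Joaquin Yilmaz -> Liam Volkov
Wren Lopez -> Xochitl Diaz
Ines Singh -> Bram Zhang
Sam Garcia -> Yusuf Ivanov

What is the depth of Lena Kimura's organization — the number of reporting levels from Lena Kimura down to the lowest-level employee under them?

The longest chain under Lena Kimura runs Lena Kimura → Dmitri Baker, which is 1 level below Lena Kimura.

1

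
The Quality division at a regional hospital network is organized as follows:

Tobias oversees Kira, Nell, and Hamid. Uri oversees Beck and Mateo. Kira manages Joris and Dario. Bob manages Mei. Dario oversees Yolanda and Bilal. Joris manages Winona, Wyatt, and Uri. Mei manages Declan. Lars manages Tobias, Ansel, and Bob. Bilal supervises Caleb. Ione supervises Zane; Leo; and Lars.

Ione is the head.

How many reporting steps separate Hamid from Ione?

3

Chain from Hamid up to Ione: Hamid → Tobias → Lars → Ione. That is 3 steps up, so Hamid is 3 levels below Ione.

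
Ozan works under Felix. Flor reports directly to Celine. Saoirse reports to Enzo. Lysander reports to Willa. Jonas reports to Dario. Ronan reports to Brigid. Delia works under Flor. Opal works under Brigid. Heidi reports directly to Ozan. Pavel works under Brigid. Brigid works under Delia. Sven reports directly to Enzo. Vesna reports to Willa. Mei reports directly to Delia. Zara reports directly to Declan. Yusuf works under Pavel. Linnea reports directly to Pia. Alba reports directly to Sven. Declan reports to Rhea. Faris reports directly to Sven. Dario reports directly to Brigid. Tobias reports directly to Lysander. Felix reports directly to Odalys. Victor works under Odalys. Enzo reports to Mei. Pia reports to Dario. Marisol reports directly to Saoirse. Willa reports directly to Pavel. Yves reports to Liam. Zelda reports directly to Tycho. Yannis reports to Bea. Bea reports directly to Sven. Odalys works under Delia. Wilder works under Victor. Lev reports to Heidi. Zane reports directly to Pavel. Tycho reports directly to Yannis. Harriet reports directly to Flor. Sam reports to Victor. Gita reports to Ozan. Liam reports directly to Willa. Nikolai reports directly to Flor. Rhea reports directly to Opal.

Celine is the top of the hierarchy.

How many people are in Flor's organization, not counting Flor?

Flor directly manages Delia, Harriet, Nikolai. Under Delia: Brigid, Opal, Rhea, Declan, Zara, Ronan, Dario, Jonas, Pia, Linnea, Pavel, Yusuf, Willa, Liam, Yves, Vesna, Lysander, Tobias, Zane, Mei, Enzo, Saoirse, Marisol, Sven, Alba, Faris, Bea, Yannis, Tycho, Zelda, Odalys, Felix, Ozan, Gita, Heidi, Lev, Victor, Wilder, Sam (39). Harriet has no reports. Nikolai has no reports. So Flor's organization is 3 direct reports plus everyone under them: 40 + 1 + 1 = 42.

42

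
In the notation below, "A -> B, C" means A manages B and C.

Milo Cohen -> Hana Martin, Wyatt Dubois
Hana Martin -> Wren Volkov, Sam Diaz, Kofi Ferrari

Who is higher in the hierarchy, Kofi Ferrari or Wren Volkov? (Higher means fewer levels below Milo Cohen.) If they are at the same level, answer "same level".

Both Kofi Ferrari and Wren Volkov are 2 levels below Milo Cohen.

same level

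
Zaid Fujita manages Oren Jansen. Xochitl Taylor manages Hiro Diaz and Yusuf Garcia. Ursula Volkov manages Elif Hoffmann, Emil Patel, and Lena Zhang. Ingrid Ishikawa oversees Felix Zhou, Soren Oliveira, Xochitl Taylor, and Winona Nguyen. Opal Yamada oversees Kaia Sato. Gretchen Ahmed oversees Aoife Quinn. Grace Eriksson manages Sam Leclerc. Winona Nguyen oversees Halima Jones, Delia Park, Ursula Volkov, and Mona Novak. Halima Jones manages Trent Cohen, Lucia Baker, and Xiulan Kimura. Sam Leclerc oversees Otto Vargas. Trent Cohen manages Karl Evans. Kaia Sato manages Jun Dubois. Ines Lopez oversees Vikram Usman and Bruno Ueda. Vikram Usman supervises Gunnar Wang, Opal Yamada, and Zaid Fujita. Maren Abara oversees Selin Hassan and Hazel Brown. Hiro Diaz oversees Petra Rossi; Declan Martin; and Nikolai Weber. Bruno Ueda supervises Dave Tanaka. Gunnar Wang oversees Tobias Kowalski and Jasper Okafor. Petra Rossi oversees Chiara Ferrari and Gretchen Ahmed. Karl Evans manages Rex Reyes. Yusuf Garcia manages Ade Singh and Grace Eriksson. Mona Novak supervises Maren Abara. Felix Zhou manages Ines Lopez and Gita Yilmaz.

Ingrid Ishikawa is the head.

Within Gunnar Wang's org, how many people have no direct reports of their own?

The people in Gunnar Wang's organization with no one reporting to them are Jasper Okafor, Tobias Kowalski. That is 2.

2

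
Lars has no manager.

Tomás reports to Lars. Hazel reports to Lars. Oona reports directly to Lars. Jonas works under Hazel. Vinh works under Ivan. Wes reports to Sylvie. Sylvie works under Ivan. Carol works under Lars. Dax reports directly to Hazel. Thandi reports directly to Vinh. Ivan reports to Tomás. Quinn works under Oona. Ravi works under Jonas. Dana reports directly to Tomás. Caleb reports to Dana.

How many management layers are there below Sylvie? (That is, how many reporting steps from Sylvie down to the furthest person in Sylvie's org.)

The longest chain under Sylvie runs Sylvie → Wes, which is 1 level below Sylvie.

1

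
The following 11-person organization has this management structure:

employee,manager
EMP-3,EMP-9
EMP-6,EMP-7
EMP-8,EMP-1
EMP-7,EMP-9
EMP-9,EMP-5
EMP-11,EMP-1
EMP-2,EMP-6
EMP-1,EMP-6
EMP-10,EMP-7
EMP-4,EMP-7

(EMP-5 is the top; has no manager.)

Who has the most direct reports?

Direct-report counts: EMP-5 has 1; EMP-9 has 2; EMP-7 has 3; EMP-6 has 2; EMP-1 has 2. The largest is 3, held by EMP-7.

EMP-7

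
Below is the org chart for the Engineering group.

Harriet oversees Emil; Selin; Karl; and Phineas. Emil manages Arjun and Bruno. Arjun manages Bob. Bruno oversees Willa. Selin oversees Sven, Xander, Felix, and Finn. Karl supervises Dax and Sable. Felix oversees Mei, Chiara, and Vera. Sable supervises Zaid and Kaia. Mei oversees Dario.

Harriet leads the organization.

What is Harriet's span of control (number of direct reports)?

Harriet directly manages Emil, Selin, Karl, Phineas. That is 4 direct reports.

4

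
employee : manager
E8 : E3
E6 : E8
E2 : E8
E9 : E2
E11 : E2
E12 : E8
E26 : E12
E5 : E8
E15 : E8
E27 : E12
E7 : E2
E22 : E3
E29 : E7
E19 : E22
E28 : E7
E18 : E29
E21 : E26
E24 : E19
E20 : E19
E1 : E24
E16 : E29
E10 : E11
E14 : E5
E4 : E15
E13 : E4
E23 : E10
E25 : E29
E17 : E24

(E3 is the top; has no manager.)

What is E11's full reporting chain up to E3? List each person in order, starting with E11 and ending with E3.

E11 reports to E2. E2 reports to E8. E8 reports to E3. E3 is at the top.

E11 -> E2 -> E8 -> E3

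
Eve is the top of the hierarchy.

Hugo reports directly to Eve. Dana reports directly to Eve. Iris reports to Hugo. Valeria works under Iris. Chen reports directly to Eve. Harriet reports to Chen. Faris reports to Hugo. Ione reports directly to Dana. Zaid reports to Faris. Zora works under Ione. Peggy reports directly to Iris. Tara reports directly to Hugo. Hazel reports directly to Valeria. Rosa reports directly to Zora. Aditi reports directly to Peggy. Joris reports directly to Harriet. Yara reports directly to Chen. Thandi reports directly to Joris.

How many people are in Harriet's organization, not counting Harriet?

Harriet directly manages Joris. Under Joris: Thandi (1). That's 2 in total.

2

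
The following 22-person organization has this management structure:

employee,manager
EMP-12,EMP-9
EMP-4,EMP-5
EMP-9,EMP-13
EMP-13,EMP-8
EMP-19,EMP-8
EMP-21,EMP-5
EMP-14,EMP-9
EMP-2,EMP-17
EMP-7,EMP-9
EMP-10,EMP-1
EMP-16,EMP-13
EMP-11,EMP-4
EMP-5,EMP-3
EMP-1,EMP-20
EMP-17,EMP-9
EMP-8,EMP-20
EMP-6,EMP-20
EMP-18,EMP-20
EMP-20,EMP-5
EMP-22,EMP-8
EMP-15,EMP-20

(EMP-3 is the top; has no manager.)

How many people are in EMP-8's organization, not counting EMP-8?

10

EMP-8 directly manages EMP-22, EMP-13, EMP-19. EMP-22 has no reports. Under EMP-13: EMP-16, EMP-9, EMP-14, EMP-12, EMP-17, EMP-2, EMP-7 (7). EMP-19 has no reports. So EMP-8's organization is 3 direct reports plus everyone under them: 1 + 8 + 1 = 10.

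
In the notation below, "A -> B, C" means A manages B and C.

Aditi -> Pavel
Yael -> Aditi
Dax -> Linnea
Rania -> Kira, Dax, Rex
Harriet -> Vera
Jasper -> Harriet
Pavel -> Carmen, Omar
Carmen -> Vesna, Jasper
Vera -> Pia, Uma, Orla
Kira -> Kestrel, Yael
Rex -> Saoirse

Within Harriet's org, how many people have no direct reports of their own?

The people in Harriet's organization with no one reporting to them are Orla, Uma, Pia. That is 3.

3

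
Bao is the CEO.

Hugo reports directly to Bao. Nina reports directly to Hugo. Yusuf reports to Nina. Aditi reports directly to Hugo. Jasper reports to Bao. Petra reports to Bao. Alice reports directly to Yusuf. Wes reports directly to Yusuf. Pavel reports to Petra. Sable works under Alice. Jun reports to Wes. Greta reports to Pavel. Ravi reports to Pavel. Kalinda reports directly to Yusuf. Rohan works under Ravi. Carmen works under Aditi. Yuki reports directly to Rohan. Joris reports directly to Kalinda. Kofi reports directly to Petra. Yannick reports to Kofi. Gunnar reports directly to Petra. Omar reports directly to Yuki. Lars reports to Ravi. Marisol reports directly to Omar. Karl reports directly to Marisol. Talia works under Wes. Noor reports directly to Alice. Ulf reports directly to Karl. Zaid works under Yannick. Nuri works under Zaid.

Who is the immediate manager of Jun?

Wes

Jun reports directly to Wes.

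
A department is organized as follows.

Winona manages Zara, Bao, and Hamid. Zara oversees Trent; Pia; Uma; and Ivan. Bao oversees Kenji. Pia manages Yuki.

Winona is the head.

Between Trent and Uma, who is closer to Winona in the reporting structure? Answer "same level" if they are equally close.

Both Trent and Uma are 2 levels below Winona.

same level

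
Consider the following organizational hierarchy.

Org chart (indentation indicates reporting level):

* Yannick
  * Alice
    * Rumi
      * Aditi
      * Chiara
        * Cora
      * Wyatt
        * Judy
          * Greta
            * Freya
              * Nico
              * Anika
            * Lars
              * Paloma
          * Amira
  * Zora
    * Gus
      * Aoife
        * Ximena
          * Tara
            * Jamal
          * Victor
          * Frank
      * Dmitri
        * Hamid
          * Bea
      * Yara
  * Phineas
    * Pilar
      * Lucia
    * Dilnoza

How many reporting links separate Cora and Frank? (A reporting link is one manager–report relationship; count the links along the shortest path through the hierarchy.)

9

Cora is 4 levels below Yannick, and Frank is 5 levels below Yannick (their lowest common manager). The shortest path runs up from Cora to Yannick and back down to Frank: 4 + 5 = 9 links.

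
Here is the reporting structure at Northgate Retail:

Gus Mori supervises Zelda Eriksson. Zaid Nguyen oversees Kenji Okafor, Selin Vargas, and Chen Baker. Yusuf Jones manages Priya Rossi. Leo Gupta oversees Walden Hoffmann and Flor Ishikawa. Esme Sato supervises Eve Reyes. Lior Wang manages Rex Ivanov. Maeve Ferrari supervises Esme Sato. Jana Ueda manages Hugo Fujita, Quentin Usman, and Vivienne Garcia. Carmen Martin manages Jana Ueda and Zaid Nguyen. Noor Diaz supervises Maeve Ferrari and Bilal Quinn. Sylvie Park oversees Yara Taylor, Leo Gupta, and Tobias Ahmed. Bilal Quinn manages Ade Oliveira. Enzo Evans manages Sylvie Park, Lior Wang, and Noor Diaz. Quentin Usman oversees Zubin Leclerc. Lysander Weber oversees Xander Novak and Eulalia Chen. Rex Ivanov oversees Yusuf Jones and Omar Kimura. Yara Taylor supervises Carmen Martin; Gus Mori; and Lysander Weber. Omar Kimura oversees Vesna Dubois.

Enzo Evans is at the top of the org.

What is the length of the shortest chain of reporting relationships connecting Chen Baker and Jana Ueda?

Chen Baker is 2 levels below Carmen Martin, and Jana Ueda is 1 level below Carmen Martin (their lowest common manager). The shortest path runs up from Chen Baker to Carmen Martin and back down to Jana Ueda: 2 + 1 = 3 links.

3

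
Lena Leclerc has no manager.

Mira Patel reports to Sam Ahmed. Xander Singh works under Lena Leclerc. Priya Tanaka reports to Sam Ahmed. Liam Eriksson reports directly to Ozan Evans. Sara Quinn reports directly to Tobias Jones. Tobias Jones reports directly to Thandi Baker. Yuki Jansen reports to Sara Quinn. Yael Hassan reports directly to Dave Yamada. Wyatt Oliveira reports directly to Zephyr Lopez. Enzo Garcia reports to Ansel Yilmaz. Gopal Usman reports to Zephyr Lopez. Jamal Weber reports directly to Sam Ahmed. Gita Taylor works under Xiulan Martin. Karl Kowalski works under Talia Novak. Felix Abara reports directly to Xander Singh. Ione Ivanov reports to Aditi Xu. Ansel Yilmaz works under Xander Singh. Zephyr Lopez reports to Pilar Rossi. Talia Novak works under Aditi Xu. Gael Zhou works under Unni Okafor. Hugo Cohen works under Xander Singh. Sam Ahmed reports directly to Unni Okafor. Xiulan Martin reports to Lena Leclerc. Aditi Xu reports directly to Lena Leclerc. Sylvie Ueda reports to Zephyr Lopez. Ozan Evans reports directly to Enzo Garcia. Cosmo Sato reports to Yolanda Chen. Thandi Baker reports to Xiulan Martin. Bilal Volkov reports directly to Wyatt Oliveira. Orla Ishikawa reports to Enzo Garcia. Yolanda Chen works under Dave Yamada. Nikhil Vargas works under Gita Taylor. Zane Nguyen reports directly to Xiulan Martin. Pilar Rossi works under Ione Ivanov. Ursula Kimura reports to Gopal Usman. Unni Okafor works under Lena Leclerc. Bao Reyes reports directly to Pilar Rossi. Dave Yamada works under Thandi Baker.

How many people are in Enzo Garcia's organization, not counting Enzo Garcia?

Enzo Garcia directly manages Ozan Evans, Orla Ishikawa. Under Ozan Evans: Liam Eriksson (1). Orla Ishikawa has no reports. So Enzo Garcia's organization is 2 direct reports plus everyone under them: 2 + 1 = 3.

3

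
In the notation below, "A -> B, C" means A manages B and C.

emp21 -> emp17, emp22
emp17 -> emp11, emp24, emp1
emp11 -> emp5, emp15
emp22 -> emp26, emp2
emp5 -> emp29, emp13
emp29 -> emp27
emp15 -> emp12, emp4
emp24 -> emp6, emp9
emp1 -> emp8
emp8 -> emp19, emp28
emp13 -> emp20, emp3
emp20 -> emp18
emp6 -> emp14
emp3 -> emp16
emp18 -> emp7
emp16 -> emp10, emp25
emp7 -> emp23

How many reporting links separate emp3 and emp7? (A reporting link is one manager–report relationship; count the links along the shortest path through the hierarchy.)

emp3 is 1 level below emp13, and emp7 is 3 levels below emp13 (their lowest common manager). The shortest path runs up from emp3 to emp13 and back down to emp7: 1 + 3 = 4 links.

4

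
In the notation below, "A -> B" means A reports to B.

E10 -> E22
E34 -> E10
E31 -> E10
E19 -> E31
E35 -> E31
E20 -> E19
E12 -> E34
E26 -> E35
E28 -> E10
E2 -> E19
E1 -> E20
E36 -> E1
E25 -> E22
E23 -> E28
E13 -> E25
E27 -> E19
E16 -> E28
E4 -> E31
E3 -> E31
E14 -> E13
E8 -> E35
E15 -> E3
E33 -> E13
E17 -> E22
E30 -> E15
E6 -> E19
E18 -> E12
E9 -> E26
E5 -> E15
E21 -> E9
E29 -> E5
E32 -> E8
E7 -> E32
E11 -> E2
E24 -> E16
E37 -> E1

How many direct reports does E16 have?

E16 directly manages E24. That is 1 direct report.

1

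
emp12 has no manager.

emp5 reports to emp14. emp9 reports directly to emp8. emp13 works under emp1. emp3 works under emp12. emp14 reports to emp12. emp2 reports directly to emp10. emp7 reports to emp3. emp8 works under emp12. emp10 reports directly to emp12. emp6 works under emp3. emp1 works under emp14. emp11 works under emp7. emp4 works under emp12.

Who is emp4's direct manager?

emp4 reports directly to emp12.

emp12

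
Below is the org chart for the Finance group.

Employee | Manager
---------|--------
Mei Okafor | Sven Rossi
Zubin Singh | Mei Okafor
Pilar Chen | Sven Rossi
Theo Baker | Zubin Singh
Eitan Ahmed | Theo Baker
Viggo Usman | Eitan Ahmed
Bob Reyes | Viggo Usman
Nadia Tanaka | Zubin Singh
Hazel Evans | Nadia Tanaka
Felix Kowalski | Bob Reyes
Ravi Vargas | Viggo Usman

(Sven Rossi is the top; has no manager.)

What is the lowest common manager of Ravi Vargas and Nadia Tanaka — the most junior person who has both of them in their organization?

Zubin Singh

Ravi Vargas's chain of managers is Viggo Usman, Eitan Ahmed, Theo Baker, Zubin Singh, Mei Okafor, Sven Rossi. Nadia Tanaka's chain of managers is Zubin Singh, Mei Okafor, Sven Rossi. The first manager that appears in both chains is Zubin Singh.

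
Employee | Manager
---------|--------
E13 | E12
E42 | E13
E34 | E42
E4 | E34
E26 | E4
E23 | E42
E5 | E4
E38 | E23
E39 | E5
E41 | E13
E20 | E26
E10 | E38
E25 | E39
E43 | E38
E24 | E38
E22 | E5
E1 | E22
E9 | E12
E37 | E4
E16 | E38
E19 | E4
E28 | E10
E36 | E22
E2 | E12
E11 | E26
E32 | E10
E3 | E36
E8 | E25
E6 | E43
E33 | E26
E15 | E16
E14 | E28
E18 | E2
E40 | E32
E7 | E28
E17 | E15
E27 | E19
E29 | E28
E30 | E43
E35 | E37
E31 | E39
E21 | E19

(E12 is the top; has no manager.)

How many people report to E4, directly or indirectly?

18

E4 directly manages E26, E5, E37, E19. Under E26: E33, E11, E20 (3). Under E5: E22, E36, E3, E1, E39, E31, E25, E8 (8). Under E37: E35 (1). Under E19: E21, E27 (2). So E4's organization is 4 direct reports plus everyone under them: 4 + 9 + 2 + 3 = 18.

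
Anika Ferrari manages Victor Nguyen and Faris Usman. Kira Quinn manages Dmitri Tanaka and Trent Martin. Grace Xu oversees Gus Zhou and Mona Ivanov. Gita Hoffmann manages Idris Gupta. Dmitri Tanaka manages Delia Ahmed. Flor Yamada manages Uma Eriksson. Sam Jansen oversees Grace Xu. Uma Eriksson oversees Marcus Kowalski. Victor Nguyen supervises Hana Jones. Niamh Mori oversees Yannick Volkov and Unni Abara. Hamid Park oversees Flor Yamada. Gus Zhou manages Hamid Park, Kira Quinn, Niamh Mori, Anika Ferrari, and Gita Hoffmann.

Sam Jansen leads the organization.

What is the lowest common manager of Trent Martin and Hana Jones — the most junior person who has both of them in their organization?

Trent Martin's chain of managers is Kira Quinn, Gus Zhou, Grace Xu, Sam Jansen. Hana Jones's chain of managers is Victor Nguyen, Anika Ferrari, Gus Zhou, Grace Xu, Sam Jansen. The first manager that appears in both chains is Gus Zhou.

Gus Zhou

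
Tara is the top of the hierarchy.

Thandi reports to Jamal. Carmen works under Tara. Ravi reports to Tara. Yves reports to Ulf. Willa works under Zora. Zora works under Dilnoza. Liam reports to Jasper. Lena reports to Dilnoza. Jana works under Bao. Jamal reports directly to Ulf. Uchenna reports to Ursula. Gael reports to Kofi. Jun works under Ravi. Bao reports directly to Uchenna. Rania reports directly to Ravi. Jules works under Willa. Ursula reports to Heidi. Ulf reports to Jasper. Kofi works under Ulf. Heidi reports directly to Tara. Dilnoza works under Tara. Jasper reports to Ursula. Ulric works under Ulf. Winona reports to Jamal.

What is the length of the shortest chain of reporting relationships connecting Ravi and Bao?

Ravi is 1 level below Tara, and Bao is 4 levels below Tara (their lowest common manager). The shortest path runs up from Ravi to Tara and back down to Bao: 1 + 4 = 5 links.

5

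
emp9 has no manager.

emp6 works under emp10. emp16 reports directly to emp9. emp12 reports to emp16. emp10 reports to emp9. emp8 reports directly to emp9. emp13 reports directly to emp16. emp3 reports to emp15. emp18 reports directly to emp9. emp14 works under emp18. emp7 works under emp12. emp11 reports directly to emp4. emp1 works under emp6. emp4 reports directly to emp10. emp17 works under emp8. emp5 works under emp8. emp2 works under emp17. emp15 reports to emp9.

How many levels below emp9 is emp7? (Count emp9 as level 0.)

3

Chain from emp7 up to emp9: emp7 → emp12 → emp16 → emp9. That is 3 steps up, so emp7 is 3 levels below emp9.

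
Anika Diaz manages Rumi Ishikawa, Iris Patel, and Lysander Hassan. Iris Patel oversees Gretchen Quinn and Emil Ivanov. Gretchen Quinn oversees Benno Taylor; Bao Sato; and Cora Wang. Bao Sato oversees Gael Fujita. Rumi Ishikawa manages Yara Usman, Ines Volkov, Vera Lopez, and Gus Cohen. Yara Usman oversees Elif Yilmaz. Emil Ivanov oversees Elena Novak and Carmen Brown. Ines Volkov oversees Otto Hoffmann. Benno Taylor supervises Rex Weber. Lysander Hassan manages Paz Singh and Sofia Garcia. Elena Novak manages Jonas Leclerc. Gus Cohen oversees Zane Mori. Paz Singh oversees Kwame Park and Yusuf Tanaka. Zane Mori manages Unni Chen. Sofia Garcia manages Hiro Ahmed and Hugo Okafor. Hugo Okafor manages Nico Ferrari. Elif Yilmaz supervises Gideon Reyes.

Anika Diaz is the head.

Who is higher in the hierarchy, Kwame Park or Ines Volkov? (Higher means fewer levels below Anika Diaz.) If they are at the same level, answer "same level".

Ines Volkov

Kwame Park is 3 levels below Anika Diaz; Ines Volkov is 2. Ines Volkov is higher.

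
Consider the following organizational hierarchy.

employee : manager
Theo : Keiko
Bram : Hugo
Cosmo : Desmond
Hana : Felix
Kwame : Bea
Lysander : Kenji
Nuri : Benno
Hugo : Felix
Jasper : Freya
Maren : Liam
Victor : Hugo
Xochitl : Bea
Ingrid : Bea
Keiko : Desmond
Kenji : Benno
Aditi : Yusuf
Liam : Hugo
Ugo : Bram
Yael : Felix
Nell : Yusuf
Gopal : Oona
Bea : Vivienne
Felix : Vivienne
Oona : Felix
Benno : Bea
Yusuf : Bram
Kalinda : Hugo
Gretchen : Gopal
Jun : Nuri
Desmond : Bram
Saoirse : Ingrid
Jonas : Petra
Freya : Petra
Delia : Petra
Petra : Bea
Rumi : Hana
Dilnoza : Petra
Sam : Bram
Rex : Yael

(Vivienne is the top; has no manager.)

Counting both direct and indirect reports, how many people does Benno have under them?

4

Benno directly manages Kenji, Nuri. Under Kenji: Lysander (1). Under Nuri: Jun (1). So Benno's organization is 2 direct reports plus everyone under them: 2 + 2 = 4.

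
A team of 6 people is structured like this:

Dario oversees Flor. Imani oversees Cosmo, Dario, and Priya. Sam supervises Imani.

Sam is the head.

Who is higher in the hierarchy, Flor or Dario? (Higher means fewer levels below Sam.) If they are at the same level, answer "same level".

Flor is 3 levels below Sam; Dario is 2. Dario is higher.

Dario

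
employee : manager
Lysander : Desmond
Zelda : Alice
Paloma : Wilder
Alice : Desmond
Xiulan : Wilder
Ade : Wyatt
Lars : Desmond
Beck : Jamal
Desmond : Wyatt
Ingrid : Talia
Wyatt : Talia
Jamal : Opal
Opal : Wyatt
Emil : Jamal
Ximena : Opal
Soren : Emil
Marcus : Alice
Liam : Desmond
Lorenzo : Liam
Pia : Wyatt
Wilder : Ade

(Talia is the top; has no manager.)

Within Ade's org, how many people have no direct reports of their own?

The people in Ade's organization with no one reporting to them are Xiulan, Paloma. That is 2.

2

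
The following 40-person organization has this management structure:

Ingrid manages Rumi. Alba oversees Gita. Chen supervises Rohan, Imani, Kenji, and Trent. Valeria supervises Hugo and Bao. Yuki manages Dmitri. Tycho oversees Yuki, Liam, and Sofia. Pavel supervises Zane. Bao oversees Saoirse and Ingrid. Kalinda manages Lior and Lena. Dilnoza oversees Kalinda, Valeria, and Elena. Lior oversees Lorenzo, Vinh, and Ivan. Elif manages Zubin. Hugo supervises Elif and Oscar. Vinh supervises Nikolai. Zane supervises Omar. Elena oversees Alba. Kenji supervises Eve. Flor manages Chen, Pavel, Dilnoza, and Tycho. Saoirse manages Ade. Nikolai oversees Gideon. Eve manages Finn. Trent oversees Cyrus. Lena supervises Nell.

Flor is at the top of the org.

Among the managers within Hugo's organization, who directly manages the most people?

Hugo

Direct-report counts within Hugo's organization: Hugo has 2; Elif has 1. The largest is 2, held by Hugo.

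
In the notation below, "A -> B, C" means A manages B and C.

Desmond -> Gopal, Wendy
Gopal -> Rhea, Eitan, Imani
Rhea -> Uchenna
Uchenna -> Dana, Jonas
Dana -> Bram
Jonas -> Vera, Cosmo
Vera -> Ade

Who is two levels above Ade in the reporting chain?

Ade reports to Vera, and Vera reports to Jonas. So Ade's skip-level manager is Jonas.

Jonas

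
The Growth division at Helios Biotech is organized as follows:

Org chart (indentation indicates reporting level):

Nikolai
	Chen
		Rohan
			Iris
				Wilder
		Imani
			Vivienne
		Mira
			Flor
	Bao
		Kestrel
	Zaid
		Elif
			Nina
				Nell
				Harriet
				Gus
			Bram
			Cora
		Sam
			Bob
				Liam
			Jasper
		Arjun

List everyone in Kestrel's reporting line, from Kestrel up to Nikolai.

Kestrel -> Bao -> Nikolai

Kestrel reports to Bao. Bao reports to Nikolai. Nikolai is at the top.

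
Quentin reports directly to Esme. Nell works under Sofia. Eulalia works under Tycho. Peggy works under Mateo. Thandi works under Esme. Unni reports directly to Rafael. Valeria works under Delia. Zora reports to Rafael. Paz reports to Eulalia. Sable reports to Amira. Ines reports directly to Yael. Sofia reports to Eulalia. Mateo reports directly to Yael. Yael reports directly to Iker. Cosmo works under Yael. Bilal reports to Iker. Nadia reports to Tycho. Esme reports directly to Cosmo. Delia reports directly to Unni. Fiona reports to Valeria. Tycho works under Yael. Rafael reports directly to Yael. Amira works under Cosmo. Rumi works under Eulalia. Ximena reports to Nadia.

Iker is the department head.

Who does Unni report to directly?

Rafael

Unni reports directly to Rafael.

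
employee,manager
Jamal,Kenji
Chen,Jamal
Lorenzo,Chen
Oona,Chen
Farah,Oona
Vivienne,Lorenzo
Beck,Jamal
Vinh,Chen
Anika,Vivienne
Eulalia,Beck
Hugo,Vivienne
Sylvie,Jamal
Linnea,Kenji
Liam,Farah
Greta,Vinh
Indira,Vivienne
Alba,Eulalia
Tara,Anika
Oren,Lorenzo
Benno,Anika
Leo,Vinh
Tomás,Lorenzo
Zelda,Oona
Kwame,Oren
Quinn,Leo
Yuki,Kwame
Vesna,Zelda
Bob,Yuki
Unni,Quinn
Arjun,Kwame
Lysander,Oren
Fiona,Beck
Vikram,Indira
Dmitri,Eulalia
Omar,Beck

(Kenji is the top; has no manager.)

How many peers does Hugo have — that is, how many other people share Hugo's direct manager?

Hugo reports to Vivienne. Vivienne's other direct reports are Anika, Indira — 2 peers.

2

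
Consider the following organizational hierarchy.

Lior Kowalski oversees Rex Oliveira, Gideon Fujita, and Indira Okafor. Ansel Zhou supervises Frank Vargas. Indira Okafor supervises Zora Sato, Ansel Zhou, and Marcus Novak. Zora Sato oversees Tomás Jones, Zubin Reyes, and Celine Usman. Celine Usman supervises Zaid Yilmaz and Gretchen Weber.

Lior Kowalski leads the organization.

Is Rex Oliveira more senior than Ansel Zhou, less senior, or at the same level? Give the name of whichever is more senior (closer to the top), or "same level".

Rex Oliveira

Rex Oliveira is 1 level below Lior Kowalski; Ansel Zhou is 2. Rex Oliveira is higher.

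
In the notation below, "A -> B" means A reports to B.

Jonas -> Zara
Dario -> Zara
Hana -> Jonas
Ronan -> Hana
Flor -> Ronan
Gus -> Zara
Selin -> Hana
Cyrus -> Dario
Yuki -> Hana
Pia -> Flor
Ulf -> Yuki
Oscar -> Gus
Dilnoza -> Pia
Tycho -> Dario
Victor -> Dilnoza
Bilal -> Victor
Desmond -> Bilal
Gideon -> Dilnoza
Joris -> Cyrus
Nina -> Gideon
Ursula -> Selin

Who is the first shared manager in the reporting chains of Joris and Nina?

Joris's chain of managers is Cyrus, Dario, Zara. Nina's chain of managers is Gideon, Dilnoza, Pia, Flor, Ronan, Hana, Jonas, Zara. The first manager that appears in both chains is Zara.

Zara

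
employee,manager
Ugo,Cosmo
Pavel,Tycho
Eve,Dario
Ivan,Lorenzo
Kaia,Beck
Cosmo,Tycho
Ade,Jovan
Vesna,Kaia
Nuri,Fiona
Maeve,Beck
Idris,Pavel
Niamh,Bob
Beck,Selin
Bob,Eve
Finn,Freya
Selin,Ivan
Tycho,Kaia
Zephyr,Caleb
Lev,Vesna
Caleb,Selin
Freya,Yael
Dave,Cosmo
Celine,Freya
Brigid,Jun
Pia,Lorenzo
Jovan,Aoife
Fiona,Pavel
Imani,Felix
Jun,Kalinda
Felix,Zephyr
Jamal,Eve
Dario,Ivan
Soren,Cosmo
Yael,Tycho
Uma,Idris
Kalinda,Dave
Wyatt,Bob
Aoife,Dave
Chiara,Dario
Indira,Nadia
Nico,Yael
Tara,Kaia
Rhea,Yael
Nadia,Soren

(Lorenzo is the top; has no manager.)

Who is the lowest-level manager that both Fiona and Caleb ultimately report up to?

Fiona's chain of managers is Pavel, Tycho, Kaia, Beck, Selin, Ivan, Lorenzo. Caleb's chain of managers is Selin, Ivan, Lorenzo. The first manager that appears in both chains is Selin.

Selin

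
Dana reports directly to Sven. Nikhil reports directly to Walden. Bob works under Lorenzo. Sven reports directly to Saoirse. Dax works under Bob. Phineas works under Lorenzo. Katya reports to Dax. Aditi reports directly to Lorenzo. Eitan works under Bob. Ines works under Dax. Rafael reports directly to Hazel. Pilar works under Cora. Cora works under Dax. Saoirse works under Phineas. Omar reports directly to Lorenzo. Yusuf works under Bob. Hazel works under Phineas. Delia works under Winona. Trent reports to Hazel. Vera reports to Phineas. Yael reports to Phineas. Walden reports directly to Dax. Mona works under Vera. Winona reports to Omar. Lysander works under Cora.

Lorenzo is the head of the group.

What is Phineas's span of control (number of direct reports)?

4

Phineas directly manages Yael, Hazel, Saoirse, Vera. That is 4 direct reports.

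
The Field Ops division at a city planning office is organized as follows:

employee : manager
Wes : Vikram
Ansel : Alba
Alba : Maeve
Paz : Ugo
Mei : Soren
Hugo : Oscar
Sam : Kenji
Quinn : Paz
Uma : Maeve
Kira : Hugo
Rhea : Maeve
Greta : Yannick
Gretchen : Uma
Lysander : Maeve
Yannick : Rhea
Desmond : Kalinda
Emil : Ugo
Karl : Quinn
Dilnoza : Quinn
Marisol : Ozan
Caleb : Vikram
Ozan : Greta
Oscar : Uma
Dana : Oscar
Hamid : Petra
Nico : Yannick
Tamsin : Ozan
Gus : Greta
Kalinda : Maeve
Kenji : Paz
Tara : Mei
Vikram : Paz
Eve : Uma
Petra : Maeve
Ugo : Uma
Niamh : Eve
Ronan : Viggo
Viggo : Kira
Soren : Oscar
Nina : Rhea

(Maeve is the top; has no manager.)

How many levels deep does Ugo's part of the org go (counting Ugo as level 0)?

The longest chain under Ugo runs Ugo → Paz → Kenji → Sam, which is 3 levels below Ugo.

3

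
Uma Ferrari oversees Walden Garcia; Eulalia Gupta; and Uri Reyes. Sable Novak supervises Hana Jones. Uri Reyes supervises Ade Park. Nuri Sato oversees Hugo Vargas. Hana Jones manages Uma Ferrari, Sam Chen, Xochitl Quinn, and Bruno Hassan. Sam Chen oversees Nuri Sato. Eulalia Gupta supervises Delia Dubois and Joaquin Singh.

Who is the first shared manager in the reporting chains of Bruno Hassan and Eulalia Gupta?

Hana Jones

Bruno Hassan's chain of managers is Hana Jones, Sable Novak. Eulalia Gupta's chain of managers is Uma Ferrari, Hana Jones, Sable Novak. The first manager that appears in both chains is Hana Jones.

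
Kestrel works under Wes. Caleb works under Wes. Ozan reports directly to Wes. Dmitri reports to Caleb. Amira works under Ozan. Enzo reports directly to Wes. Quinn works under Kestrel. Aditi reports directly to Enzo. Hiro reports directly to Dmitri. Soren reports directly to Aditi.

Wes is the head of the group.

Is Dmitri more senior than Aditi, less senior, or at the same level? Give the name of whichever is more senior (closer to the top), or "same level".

Both Dmitri and Aditi are 2 levels below Wes.

same level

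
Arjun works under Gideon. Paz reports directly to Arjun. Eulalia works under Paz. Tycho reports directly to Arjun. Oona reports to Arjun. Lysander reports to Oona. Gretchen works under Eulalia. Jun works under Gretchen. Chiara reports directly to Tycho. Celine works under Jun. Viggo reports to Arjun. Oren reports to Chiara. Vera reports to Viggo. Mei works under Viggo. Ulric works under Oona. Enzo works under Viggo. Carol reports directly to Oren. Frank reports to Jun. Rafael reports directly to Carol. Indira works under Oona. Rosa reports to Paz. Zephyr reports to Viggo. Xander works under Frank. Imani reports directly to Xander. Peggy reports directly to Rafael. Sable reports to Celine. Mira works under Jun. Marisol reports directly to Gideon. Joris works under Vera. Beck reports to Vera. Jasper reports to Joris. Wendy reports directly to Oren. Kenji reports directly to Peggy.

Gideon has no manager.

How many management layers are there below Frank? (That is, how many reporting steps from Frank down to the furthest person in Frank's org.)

The longest chain under Frank runs Frank → Xander → Imani, which is 2 levels below Frank.

2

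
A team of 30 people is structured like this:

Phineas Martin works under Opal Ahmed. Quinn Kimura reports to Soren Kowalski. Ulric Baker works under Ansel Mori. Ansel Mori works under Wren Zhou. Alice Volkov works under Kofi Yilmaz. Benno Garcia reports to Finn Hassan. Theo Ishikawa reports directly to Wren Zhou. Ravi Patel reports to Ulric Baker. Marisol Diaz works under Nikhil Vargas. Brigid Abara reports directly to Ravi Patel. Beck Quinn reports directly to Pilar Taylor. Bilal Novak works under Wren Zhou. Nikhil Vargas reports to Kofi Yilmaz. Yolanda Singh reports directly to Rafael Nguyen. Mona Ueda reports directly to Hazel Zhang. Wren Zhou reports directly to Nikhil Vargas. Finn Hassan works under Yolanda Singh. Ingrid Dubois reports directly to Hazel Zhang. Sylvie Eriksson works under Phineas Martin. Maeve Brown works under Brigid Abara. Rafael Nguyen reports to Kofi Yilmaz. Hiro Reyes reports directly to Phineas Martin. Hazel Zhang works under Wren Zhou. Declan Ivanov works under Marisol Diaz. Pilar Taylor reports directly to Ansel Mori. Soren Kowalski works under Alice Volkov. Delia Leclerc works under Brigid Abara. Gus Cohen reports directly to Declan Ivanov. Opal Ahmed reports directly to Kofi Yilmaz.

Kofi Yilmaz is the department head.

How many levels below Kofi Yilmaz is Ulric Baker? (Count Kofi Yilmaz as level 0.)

Chain from Ulric Baker up to Kofi Yilmaz: Ulric Baker → Ansel Mori → Wren Zhou → Nikhil Vargas → Kofi Yilmaz. That is 4 steps up, so Ulric Baker is 4 levels below Kofi Yilmaz.

4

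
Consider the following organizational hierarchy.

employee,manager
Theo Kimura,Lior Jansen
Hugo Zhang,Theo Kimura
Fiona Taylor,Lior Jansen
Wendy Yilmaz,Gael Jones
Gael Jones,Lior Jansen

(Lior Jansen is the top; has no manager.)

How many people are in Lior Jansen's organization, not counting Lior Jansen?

5

Lior Jansen directly manages Gael Jones, Theo Kimura, Fiona Taylor. Under Gael Jones: Wendy Yilmaz (1). Under Theo Kimura: Hugo Zhang (1). Fiona Taylor has no reports. So Lior Jansen's organization is 3 direct reports plus everyone under them: 2 + 2 + 1 = 5.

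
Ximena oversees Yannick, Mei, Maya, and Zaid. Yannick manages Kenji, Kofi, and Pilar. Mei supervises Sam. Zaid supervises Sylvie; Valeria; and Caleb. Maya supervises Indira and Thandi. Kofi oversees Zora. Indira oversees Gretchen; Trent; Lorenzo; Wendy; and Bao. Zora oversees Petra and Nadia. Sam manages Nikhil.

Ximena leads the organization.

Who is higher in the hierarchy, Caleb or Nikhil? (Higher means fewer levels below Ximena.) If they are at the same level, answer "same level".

Caleb is 2 levels below Ximena; Nikhil is 3. Caleb is higher.

Caleb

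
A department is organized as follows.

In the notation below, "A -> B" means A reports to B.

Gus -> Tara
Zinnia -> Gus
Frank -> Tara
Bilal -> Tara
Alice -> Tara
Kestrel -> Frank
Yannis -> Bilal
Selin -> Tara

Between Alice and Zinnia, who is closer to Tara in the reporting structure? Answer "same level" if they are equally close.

Alice is 1 level below Tara; Zinnia is 2. Alice is higher.

Alice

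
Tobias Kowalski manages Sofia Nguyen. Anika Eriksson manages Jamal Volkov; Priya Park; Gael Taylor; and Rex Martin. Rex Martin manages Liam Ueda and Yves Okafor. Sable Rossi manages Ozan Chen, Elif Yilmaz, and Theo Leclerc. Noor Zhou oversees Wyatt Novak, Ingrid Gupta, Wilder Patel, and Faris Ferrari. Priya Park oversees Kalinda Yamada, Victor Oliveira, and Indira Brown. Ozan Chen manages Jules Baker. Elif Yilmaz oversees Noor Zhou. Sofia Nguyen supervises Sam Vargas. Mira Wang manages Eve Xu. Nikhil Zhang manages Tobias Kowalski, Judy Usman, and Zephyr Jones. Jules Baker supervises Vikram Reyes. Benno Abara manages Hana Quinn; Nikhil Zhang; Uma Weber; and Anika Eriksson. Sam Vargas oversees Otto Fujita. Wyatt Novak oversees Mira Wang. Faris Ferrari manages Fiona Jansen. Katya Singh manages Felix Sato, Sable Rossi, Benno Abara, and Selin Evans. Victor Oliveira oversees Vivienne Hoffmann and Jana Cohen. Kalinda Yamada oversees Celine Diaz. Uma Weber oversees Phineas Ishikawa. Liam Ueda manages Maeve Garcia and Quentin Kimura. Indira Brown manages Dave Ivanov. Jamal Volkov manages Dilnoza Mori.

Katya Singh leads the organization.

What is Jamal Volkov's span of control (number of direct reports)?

Jamal Volkov directly manages Dilnoza Mori. That is 1 direct report.

1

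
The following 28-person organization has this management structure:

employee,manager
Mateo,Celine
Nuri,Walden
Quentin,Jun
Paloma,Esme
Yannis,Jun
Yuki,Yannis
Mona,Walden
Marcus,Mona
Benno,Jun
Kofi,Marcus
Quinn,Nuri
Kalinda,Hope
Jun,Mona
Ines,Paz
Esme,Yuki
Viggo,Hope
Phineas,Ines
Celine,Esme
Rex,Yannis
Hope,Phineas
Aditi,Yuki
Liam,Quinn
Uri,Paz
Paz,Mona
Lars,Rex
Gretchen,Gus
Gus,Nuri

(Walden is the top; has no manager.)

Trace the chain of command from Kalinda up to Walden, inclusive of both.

Kalinda reports to Hope. Hope reports to Phineas. Phineas reports to Ines. Ines reports to Paz. Paz reports to Mona. Mona reports to Walden. Walden is at the top.

Kalinda -> Hope -> Phineas -> Ines -> Paz -> Mona -> Walden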